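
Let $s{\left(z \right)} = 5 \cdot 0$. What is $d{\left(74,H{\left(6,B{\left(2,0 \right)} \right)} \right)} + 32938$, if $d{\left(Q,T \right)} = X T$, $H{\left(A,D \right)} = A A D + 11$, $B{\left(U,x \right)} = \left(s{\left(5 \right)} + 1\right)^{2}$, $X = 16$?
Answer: $33690$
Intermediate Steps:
$s{\left(z \right)} = 0$
$B{\left(U,x \right)} = 1$ ($B{\left(U,x \right)} = \left(0 + 1\right)^{2} = 1^{2} = 1$)
$H{\left(A,D \right)} = 11 + D A^{2}$ ($H{\left(A,D \right)} = A^{2} D + 11 = D A^{2} + 11 = 11 + D A^{2}$)
$d{\left(Q,T \right)} = 16 T$
$d{\left(74,H{\left(6,B{\left(2,0 \right)} \right)} \right)} + 32938 = 16 \left(11 + 1 \cdot 6^{2}\right) + 32938 = 16 \left(11 + 1 \cdot 36\right) + 32938 = 16 \left(11 + 36\right) + 32938 = 16 \cdot 47 + 32938 = 752 + 32938 = 33690$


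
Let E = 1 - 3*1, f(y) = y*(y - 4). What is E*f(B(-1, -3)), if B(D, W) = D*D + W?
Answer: -24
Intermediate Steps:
B(D, W) = W + D² (B(D, W) = D² + W = W + D²)
f(y) = y*(-4 + y)
E = -2 (E = 1 - 3 = -2)
E*f(B(-1, -3)) = -2*(-3 + (-1)²)*(-4 + (-3 + (-1)²)) = -2*(-3 + 1)*(-4 + (-3 + 1)) = -(-4)*(-4 - 2) = -(-4)*(-6) = -2*12 = -24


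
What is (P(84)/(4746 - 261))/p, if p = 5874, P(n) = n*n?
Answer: 392/1463605 ≈ 0.00026783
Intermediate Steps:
P(n) = n²
(P(84)/(4746 - 261))/p = (84²/(4746 - 261))/5874 = (7056/4485)*(1/5874) = (7056*(1/4485))*(1/5874) = (2352/1495)*(1/5874) = 392/1463605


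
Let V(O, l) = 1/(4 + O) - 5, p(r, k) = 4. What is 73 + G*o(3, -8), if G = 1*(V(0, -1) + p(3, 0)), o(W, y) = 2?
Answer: 143/2 ≈ 71.500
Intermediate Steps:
V(O, l) = -5 + 1/(4 + O)
G = -¾ (G = 1*((-19 - 5*0)/(4 + 0) + 4) = 1*((-19 + 0)/4 + 4) = 1*((¼)*(-19) + 4) = 1*(-19/4 + 4) = 1*(-¾) = -¾ ≈ -0.75000)
73 + G*o(3, -8) = 73 - ¾*2 = 73 - 3/2 = 143/2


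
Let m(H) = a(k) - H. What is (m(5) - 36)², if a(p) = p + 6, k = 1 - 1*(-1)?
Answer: 1089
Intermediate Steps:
k = 2 (k = 1 + 1 = 2)
a(p) = 6 + p
m(H) = 8 - H (m(H) = (6 + 2) - H = 8 - H)
(m(5) - 36)² = ((8 - 1*5) - 36)² = ((8 - 5) - 36)² = (3 - 36)² = (-33)² = 1089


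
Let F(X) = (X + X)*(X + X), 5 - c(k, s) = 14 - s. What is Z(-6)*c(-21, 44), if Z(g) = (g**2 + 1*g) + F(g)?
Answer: 6090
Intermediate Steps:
c(k, s) = -9 + s (c(k, s) = 5 - (14 - s) = 5 + (-14 + s) = -9 + s)
F(X) = 4*X**2 (F(X) = (2*X)*(2*X) = 4*X**2)
Z(g) = g + 5*g**2 (Z(g) = (g**2 + 1*g) + 4*g**2 = (g**2 + g) + 4*g**2 = (g + g**2) + 4*g**2 = g + 5*g**2)
Z(-6)*c(-21, 44) = (-6*(1 + 5*(-6)))*(-9 + 44) = -6*(1 - 30)*35 = -6*(-29)*35 = 174*35 = 6090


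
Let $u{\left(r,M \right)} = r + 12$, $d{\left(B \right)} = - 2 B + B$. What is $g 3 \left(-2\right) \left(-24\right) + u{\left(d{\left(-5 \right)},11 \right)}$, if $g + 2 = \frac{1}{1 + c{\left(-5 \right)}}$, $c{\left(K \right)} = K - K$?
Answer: $-127$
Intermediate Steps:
$c{\left(K \right)} = 0$
$d{\left(B \right)} = - B$
$u{\left(r,M \right)} = 12 + r$
$g = -1$ ($g = -2 + \frac{1}{1 + 0} = -2 + 1^{-1} = -2 + 1 = -1$)
$g 3 \left(-2\right) \left(-24\right) + u{\left(d{\left(-5 \right)},11 \right)} = \left(-1\right) 3 \left(-2\right) \left(-24\right) + \left(12 - -5\right) = \left(-3\right) \left(-2\right) \left(-24\right) + \left(12 + 5\right) = 6 \left(-24\right) + 17 = -144 + 17 = -127$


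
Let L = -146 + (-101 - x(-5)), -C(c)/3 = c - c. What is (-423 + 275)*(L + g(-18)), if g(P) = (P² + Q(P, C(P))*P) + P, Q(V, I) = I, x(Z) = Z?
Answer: -9472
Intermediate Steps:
C(c) = 0 (C(c) = -3*(c - c) = -3*0 = 0)
g(P) = P + P² (g(P) = (P² + 0*P) + P = (P² + 0) + P = P² + P = P + P²)
L = -242 (L = -146 + (-101 - 1*(-5)) = -146 + (-101 + 5) = -146 - 96 = -242)
(-423 + 275)*(L + g(-18)) = (-423 + 275)*(-242 - 18*(1 - 18)) = -148*(-242 - 18*(-17)) = -148*(-242 + 306) = -148*64 = -9472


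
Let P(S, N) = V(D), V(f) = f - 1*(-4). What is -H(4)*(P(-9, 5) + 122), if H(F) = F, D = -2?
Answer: -496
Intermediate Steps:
V(f) = 4 + f (V(f) = f + 4 = 4 + f)
P(S, N) = 2 (P(S, N) = 4 - 2 = 2)
-H(4)*(P(-9, 5) + 122) = -4*(2 + 122) = -4*124 = -1*496 = -496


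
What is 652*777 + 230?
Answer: 506834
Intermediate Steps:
652*777 + 230 = 506604 + 230 = 506834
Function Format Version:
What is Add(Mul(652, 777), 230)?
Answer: 506834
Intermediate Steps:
Add(Mul(652, 777), 230) = Add(506604, 230) = 506834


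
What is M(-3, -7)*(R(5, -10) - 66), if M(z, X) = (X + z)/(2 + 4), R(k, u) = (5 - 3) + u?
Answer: 370/3 ≈ 123.33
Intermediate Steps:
R(k, u) = 2 + u
M(z, X) = X/6 + z/6 (M(z, X) = (X + z)/6 = (X + z)*(1/6) = X/6 + z/6)
M(-3, -7)*(R(5, -10) - 66) = ((1/6)*(-7) + (1/6)*(-3))*((2 - 10) - 66) = (-7/6 - 1/2)*(-8 - 66) = -5/3*(-74) = 370/3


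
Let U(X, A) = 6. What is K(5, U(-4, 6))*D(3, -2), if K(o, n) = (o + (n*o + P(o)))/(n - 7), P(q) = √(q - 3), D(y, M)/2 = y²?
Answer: -630 - 18*√2 ≈ -655.46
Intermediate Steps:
D(y, M) = 2*y²
P(q) = √(-3 + q)
K(o, n) = (o + √(-3 + o) + n*o)/(-7 + n) (K(o, n) = (o + (n*o + √(-3 + o)))/(n - 7) = (o + (√(-3 + o) + n*o))/(-7 + n) = (o + √(-3 + o) + n*o)/(-7 + n))
K(5, U(-4, 6))*D(3, -2) = ((5 + √(-3 + 5) + 6*5)/(-7 + 6))*(2*3²) = ((5 + √2 + 30)/(-1))*(2*9) = -(35 + √2)*18 = (-35 - √2)*18 = -630 - 18*√2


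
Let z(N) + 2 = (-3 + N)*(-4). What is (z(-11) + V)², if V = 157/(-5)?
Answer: 12769/25 ≈ 510.76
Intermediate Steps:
z(N) = 10 - 4*N (z(N) = -2 + (-3 + N)*(-4) = -2 + (12 - 4*N) = 10 - 4*N)
V = -157/5 (V = 157*(-⅕) = -157/5 ≈ -31.400)
(z(-11) + V)² = ((10 - 4*(-11)) - 157/5)² = ((10 + 44) - 157/5)² = (54 - 157/5)² = (113/5)² = 12769/25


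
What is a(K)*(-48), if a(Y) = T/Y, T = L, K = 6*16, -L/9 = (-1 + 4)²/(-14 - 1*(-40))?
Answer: 81/52 ≈ 1.5577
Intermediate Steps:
L = -81/26 (L = -9*(-1 + 4)²/(-14 - 1*(-40)) = -9*3²/(-14 + 40) = -81/26 ≈ -3.1154)
K = 96
T = -81/26 ≈ -3.1154
a(Y) = -81/(26*Y)
a(K)*(-48) = -81/26/96*(-48) = -81/26*1/96*(-48) = -27/832*(-48) = 81/52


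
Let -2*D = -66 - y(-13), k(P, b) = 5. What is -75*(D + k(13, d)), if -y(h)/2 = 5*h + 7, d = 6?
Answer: -7200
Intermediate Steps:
y(h) = -14 - 10*h (y(h) = -2*(5*h + 7) = -2*(7 + 5*h) = -14 - 10*h)
D = 91 (D = -(-66 - (-14 - 10*(-13)))/2 = -(-66 - (-14 + 130))/2 = -(-66 - 1*116)/2 = -(-66 - 116)/2 = -½*(-182) = 91)
-75*(D + k(13, d)) = -75*(91 + 5) = -75*96 = -7200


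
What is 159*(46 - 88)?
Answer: -6678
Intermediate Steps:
159*(46 - 88) = 159*(-42) = -6678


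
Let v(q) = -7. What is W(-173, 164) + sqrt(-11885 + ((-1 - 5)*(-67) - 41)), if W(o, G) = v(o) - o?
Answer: 166 + 2*I*sqrt(2881) ≈ 166.0 + 107.35*I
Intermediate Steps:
W(o, G) = -7 - o
W(-173, 164) + sqrt(-11885 + ((-1 - 5)*(-67) - 41)) = (-7 - 1*(-173)) + sqrt(-11885 + ((-1 - 5)*(-67) - 41)) = (-7 + 173) + sqrt(-11885 + (-6*(-67) - 41)) = 166 + sqrt(-11885 + (402 - 41)) = 166 + sqrt(-11885 + 361) = 166 + sqrt(-11524) = 166 + 2*I*sqrt(2881)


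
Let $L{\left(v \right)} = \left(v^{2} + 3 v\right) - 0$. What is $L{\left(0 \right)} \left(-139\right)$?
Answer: $0$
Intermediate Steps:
$L{\left(v \right)} = v^{2} + 3 v$ ($L{\left(v \right)} = \left(v^{2} + 3 v\right) + 0 = v^{2} + 3 v$)
$L{\left(0 \right)} \left(-139\right) = 0 \left(3 + 0\right) \left(-139\right) = 0 \cdot 3 \left(-139\right) = 0 \left(-139\right) = 0$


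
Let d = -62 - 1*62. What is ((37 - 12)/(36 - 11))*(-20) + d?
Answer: -144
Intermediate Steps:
d = -124 (d = -62 - 62 = -124)
((37 - 12)/(36 - 11))*(-20) + d = ((37 - 12)/(36 - 11))*(-20) - 124 = (25/25)*(-20) - 124 = (25*(1/25))*(-20) - 124 = 1*(-20) - 124 = -20 - 124 = -144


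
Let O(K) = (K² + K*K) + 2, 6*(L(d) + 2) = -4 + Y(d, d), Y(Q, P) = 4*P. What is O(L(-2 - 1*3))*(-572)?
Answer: -42328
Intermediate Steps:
L(d) = -8/3 + 2*d/3 (L(d) = -2 + (-4 + 4*d)/6 = -2 + (-⅔ + 2*d/3) = -8/3 + 2*d/3)
O(K) = 2 + 2*K² (O(K) = (K² + K²) + 2 = 2*K² + 2 = 2 + 2*K²)
O(L(-2 - 1*3))*(-572) = (2 + 2*(-8/3 + 2*(-2 - 1*3)/3)²)*(-572) = (2 + 2*(-8/3 + 2*(-2 - 3)/3)²)*(-572) = (2 + 2*(-8/3 + (⅔)*(-5))²)*(-572) = (2 + 2*(-8/3 - 10/3)²)*(-572) = (2 + 2*(-6)²)*(-572) = (2 + 2*36)*(-572) = (2 + 72)*(-572) = 74*(-572) = -42328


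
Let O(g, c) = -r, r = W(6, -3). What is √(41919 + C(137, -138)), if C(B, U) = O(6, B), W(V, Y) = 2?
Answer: √41917 ≈ 204.74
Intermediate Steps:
r = 2
O(g, c) = -2 (O(g, c) = -1*2 = -2)
C(B, U) = -2
√(41919 + C(137, -138)) = √(41919 - 2) = √41917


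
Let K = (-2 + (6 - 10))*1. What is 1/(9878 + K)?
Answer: 1/9872 ≈ 0.00010130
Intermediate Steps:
K = -6 (K = (-2 - 4)*1 = -6*1 = -6)
1/(9878 + K) = 1/(9878 - 6) = 1/9872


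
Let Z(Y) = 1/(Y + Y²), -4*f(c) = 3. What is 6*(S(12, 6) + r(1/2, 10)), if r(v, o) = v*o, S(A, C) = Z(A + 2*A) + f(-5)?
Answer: 2831/111 ≈ 25.505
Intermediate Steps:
f(c) = -¾ (f(c) = -¼*3 = -¾)
S(A, C) = -¾ + 1/(3*A*(1 + 3*A)) (S(A, C) = 1/((A + 2*A)*(1 + (A + 2*A))) - ¾ = 1/(((3*A))*(1 + 3*A)) - ¾ = (1/(3*A))/(1 + 3*A) - ¾ = 1/(3*A*(1 + 3*A)) - ¾ = -¾ + 1/(3*A*(1 + 3*A)))
r(v, o) = o*v
6*(S(12, 6) + r(1/2, 10)) = 6*((1/12)*(4 - 9*12*(1 + 3*12))/(12*(1 + 3*12)) + 10/2) = 6*((1/12)*(1/12)*(4 - 9*12*(1 + 36))/(1 + 36) + 10*(½)) = 6*((1/12)*(1/12)*(4 - 9*12*37)/37 + 5) = 6*((1/12)*(1/12)*(1/37)*(4 - 3996) + 5) = 6*((1/12)*(1/12)*(1/37)*(-3992) + 5) = 6*(-499/666 + 5) = 6*(2831/666) = 2831/111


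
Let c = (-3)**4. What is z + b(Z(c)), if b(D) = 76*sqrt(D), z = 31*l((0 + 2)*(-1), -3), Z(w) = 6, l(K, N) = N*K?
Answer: 186 + 76*sqrt(6) ≈ 372.16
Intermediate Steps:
c = 81
l(K, N) = K*N
z = 186 (z = 31*(((0 + 2)*(-1))*(-3)) = 31*((2*(-1))*(-3)) = 31*(-2*(-3)) = 31*6 = 186)
z + b(Z(c)) = 186 + 76*sqrt(6)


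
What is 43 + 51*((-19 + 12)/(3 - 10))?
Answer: 94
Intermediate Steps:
43 + 51*((-19 + 12)/(3 - 10)) = 43 + 51*(-7/(-7)) = 43 + 51*(-7*(-⅐)) = 43 + 51*1 = 43 + 51 = 94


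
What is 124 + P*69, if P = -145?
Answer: -9881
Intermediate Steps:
124 + P*69 = 124 - 145*69 = 124 - 10005 = -9881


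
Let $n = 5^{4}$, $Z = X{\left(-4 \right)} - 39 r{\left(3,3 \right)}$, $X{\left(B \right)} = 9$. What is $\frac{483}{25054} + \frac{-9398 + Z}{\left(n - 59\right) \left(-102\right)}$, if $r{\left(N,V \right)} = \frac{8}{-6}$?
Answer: $\frac{130906877}{723208764} \approx 0.18101$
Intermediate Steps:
$r{\left(N,V \right)} = - \frac{4}{3}$ ($r{\left(N,V \right)} = 8 \left(- \frac{1}{6}\right) = - \frac{4}{3}$)
$Z = 61$ ($Z = 9 - -52 = 9 + 52 = 61$)
$n = 625$
$\frac{483}{25054} + \frac{-9398 + Z}{\left(n - 59\right) \left(-102\right)} = \frac{483}{25054} + \frac{-9398 + 61}{\left(625 - 59\right) \left(-102\right)} = 483 \cdot \frac{1}{25054} - \frac{9337}{566 \left(-102\right)} = \frac{483}{25054} - \frac{9337}{-57732} = \frac{483}{25054} - - \frac{9337}{57732} = \frac{483}{25054} + \frac{9337}{57732} = \frac{130906877}{723208764}$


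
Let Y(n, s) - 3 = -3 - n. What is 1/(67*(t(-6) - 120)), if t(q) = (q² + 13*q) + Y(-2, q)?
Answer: -1/10720 ≈ -9.3284e-5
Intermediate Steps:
Y(n, s) = -n (Y(n, s) = 3 + (-3 - n) = -n)
t(q) = 2 + q² + 13*q (t(q) = (q² + 13*q) - 1*(-2) = (q² + 13*q) + 2 = 2 + q² + 13*q)
1/(67*(t(-6) - 120)) = 1/(67*((2 + (-6)² + 13*(-6)) - 120)) = 1/(67*((2 + 36 - 78) - 120)) = 1/(67*(-40 - 120)) = 1/(67*(-160)) = 1/(-10720) = -1/10720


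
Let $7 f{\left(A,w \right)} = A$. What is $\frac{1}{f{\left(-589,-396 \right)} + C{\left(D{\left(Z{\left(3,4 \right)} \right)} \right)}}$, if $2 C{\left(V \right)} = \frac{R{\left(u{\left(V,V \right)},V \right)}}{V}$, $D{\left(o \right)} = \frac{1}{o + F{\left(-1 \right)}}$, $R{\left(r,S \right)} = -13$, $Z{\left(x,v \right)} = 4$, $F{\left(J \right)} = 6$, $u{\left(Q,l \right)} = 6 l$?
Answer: $- \frac{7}{1044} \approx -0.006705$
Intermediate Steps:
$f{\left(A,w \right)} = \frac{A}{7}$
$D{\left(o \right)} = \frac{1}{6 + o}$ ($D{\left(o \right)} = \frac{1}{o + 6} = \frac{1}{6 + o}$)
$C{\left(V \right)} = - \frac{13}{2 V}$ ($C{\left(V \right)} = \frac{\left(-13\right) \frac{1}{V}}{2} = - \frac{13}{2 V}$)
$\frac{1}{f{\left(-589,-396 \right)} + C{\left(D{\left(Z{\left(3,4 \right)} \right)} \right)}} = \frac{1}{\frac{1}{7} \left(-589\right) - \frac{13}{2 \frac{1}{6 + 4}}} = \frac{1}{- \frac{589}{7} - \frac{13}{2 \cdot \frac{1}{10}}} = \frac{1}{- \frac{589}{7} - \frac{13 \frac{1}{\frac{1}{10}}}{2}} = \frac{1}{- \frac{589}{7} - 65} = \frac{1}{- \frac{1044}{7}} = - \frac{7}{1044}$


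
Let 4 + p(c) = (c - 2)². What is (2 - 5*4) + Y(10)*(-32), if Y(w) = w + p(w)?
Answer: -2258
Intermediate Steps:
p(c) = -4 + (-2 + c)² (p(c) = -4 + (c - 2)² = -4 + (-2 + c)²)
Y(w) = w + w*(-4 + w)
(2 - 5*4) + Y(10)*(-32) = (2 - 5*4) + (10*(-3 + 10))*(-32) = (2 - 20) + (10*7)*(-32) = -18 + 70*(-32) = -18 - 2240 = -2258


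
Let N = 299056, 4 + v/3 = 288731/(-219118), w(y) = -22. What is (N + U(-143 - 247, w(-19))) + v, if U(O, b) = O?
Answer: 65439600979/219118 ≈ 2.9865e+5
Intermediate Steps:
v = -3495609/219118 (v = -12 + 3*(288731/(-219118)) = -12 + 3*(288731*(-1/219118)) = -12 + 3*(-288731/219118) = -12 - 866193/219118 = -3495609/219118 ≈ -15.953)
(N + U(-143 - 247, w(-19))) + v = (299056 + (-143 - 247)) - 3495609/219118 = (299056 - 390) - 3495609/219118 = 298666 - 3495609/219118 = 65439600979/219118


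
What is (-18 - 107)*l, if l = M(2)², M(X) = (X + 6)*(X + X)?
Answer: -128000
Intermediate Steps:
M(X) = 2*X*(6 + X) (M(X) = (6 + X)*(2*X) = 2*X*(6 + X))
l = 1024 (l = (2*2*(6 + 2))² = (2*2*8)² = 32² = 1024)
(-18 - 107)*l = (-18 - 107)*1024 = -125*1024 = -128000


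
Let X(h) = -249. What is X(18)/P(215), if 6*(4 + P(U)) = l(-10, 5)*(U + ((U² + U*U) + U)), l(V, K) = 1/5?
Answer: -249/3092 ≈ -0.080530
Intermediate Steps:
l(V, K) = ⅕
P(U) = -4 + U/15 + U²/15 (P(U) = -4 + ((U + ((U² + U*U) + U))/5)/6 = -4 + ((U + ((U² + U²) + U))/5)/6 = -4 + ((U + (2*U² + U))/5)/6 = -4 + ((U + (U + 2*U²))/5)/6 = -4 + ((2*U + 2*U²)/5)/6 = -4 + (2*U/5 + 2*U²/5)/6 = -4 + (U/15 + U²/15) = -4 + U/15 + U²/15)
X(18)/P(215) = -249/(-4 + (1/15)*215 + (1/15)*215²) = -249/(-4 + 43/3 + (1/15)*46225) = -249/(-4 + 43/3 + 9245/3) = -249/3092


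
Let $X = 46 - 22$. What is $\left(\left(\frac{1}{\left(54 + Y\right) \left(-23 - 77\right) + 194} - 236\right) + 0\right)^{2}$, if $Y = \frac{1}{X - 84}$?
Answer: $\frac{13576800378241}{243765769} \approx 55696.0$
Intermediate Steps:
$X = 24$
$Y = - \frac{1}{60}$ ($Y = \frac{1}{24 - 84} = \frac{1}{-60} = - \frac{1}{60} \approx -0.016667$)
$\left(\left(\frac{1}{\left(54 + Y\right) \left(-23 - 77\right) + 194} - 236\right) + 0\right)^{2} = \left(\left(\frac{1}{\left(54 - \frac{1}{60}\right) \left(-23 - 77\right) + 194} - 236\right) + 0\right)^{2} = \left(\left(\frac{1}{\frac{3239}{60} \left(-100\right) + 194} - 236\right) + 0\right)^{2} = \left(\left(\frac{1}{- \frac{16195}{3} + 194} - 236\right) + 0\right)^{2} = \left(\left(\frac{1}{- \frac{15613}{3}} - 236\right) + 0\right)^{2} = \left(\left(- \frac{3}{15613} - 236\right) + 0\right)^{2} = \left(- \frac{3684671}{15613} + 0\right)^{2} = \left(- \frac{3684671}{15613}\right)^{2} = \frac{13576800378241}{243765769}$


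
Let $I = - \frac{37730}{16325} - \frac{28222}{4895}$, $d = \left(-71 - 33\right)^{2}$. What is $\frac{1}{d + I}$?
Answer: $\frac{639287}{6909364892} \approx 9.2525 \cdot 10^{-5}$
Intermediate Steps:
$d = 10816$ ($d = \left(-104\right)^{2} = 10816$)
$I = - \frac{5163300}{639287}$ ($I = \left(-37730\right) \frac{1}{16325} - \frac{28222}{4895} = - \frac{7546}{3265} - \frac{28222}{4895} = - \frac{5163300}{639287} \approx -8.0767$)
$\frac{1}{d + I} = \frac{1}{10816 - \frac{5163300}{639287}} = \frac{1}{\frac{6909364892}{639287}} = \frac{639287}{6909364892}$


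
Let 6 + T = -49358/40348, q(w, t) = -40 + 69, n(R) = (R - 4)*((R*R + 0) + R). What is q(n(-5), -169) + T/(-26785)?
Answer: 15670602833/540360590 ≈ 29.000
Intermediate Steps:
n(R) = (-4 + R)*(R + R**2) (n(R) = (-4 + R)*((R**2 + 0) + R) = (-4 + R)*(R**2 + R) = (-4 + R)*(R + R**2))
q(w, t) = 29
T = -145723/20174 (T = -6 - 49358/40348 = -6 - 49358*1/40348 = -6 - 24679/20174 = -145723/20174 ≈ -7.2233)
q(n(-5), -169) + T/(-26785) = 29 - 145723/20174/(-26785) = 29 - 145723/20174*(-1/26785) = 29 + 145723/540360590 = 15670602833/540360590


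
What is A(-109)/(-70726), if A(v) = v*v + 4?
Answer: -11885/70726 ≈ -0.16804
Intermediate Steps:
A(v) = 4 + v**2 (A(v) = v**2 + 4 = 4 + v**2)
A(-109)/(-70726) = (4 + (-109)**2)/(-70726) = (4 + 11881)*(-1/70726) = 11885*(-1/70726) = -11885/70726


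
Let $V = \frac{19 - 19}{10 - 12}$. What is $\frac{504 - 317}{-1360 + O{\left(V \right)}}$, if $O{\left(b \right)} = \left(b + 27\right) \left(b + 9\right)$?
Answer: $- \frac{187}{1117} \approx -0.16741$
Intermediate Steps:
$V = 0$ ($V = \frac{0}{-2} = 0 \left(- \frac{1}{2}\right) = 0$)
$O{\left(b \right)} = \left(9 + b\right) \left(27 + b\right)$ ($O{\left(b \right)} = \left(27 + b\right) \left(9 + b\right) = \left(9 + b\right) \left(27 + b\right)$)
$\frac{504 - 317}{-1360 + O{\left(V \right)}} = \frac{504 - 317}{-1360 + \left(243 + 0^{2} + 36 \cdot 0\right)} = \frac{187}{-1360 + \left(243 + 0 + 0\right)} = \frac{187}{-1360 + 243} = \frac{187}{-1117} = 187 \left(- \frac{1}{1117}\right) = - \frac{187}{1117}$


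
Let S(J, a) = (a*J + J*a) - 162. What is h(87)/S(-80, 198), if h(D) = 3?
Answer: -1/10614 ≈ -9.4215e-5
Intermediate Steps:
S(J, a) = -162 + 2*J*a (S(J, a) = (J*a + J*a) - 162 = 2*J*a - 162 = -162 + 2*J*a)
h(87)/S(-80, 198) = 3/(-162 + 2*(-80)*198) = 3/(-162 - 31680) = 3/(-31842) = 3*(-1/31842) = -1/10614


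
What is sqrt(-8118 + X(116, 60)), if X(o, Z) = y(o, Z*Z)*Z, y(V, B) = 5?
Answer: I*sqrt(7818) ≈ 88.419*I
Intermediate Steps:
X(o, Z) = 5*Z
sqrt(-8118 + X(116, 60)) = sqrt(-8118 + 5*60) = sqrt(-8118 + 300) = sqrt(-7818) = I*sqrt(7818)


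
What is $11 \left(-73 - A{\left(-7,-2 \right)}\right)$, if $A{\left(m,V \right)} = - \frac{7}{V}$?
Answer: $- \frac{1683}{2} \approx -841.5$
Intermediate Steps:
$11 \left(-73 - A{\left(-7,-2 \right)}\right) = 11 \left(-73 - - \frac{7}{-2}\right) = 11 \left(-73 - \left(-7\right) \left(- \frac{1}{2}\right)\right) = 11 \left(-73 - \frac{7}{2}\right) = 11 \left(- \frac{153}{2}\right) = - \frac{1683}{2}$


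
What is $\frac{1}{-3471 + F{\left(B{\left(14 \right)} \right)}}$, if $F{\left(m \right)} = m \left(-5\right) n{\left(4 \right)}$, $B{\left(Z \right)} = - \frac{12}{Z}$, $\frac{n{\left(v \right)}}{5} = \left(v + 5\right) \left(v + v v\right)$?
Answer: $\frac{7}{2703} \approx 0.0025897$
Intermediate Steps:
$n{\left(v \right)} = 5 \left(5 + v\right) \left(v + v^{2}\right)$ ($n{\left(v \right)} = 5 \left(v + 5\right) \left(v + v v\right) = 5 \left(5 + v\right) \left(v + v^{2}\right)$)
$F{\left(m \right)} = - 4500 m$ ($F{\left(m \right)} = m \left(-5\right) 5 \cdot 4 \left(5 + 4^{2} + 6 \cdot 4\right) = - 5 m 5 \cdot 4 \left(5 + 16 + 24\right) = - 5 m 5 \cdot 4 \cdot 45 = - 5 m 900 = - 4500 m$)
$\frac{1}{-3471 + F{\left(B{\left(14 \right)} \right)}} = \frac{1}{-3471 - 4500 \left(- \frac{12}{14}\right)} = \frac{1}{-3471 - 4500 \left(\left(-12\right) \frac{1}{14}\right)} = \frac{1}{-3471 - - \frac{27000}{7}} = \frac{1}{-3471 + \frac{27000}{7}} = \frac{1}{\frac{2703}{7}} = \frac{7}{2703}$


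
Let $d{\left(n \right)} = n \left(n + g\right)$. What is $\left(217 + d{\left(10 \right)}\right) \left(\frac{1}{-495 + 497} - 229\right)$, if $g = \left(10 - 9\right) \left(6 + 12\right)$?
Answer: $- \frac{227129}{2} \approx -1.1356 \cdot 10^{5}$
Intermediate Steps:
$g = 18$ ($g = 1 \cdot 18 = 18$)
$d{\left(n \right)} = n \left(18 + n\right)$ ($d{\left(n \right)} = n \left(n + 18\right) = n \left(18 + n\right)$)
$\left(217 + d{\left(10 \right)}\right) \left(\frac{1}{-495 + 497} - 229\right) = \left(217 + 10 \left(18 + 10\right)\right) \left(\frac{1}{-495 + 497} - 229\right) = \left(217 + 10 \cdot 28\right) \left(\frac{1}{2} - 229\right) = \left(217 + 280\right) \left(\frac{1}{2} - 229\right) = 497 \left(- \frac{457}{2}\right) = - \frac{227129}{2}$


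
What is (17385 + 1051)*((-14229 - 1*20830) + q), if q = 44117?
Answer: 166993288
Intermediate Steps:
(17385 + 1051)*((-14229 - 1*20830) + q) = (17385 + 1051)*((-14229 - 1*20830) + 44117) = 18436*((-14229 - 20830) + 44117) = 18436*(-35059 + 44117) = 18436*9058 = 166993288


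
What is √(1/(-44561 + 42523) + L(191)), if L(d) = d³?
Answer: 7*√590625755014/2038 ≈ 2639.7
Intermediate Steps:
√(1/(-44561 + 42523) + L(191)) = √(1/(-44561 + 42523) + 191³) = √(1/(-2038) + 6967871) = √(-1/2038 + 6967871) = √(14200521097/2038) = 7*√590625755014/2038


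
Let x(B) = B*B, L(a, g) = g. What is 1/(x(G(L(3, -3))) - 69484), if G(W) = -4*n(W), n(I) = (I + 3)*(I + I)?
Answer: -1/69484 ≈ -1.4392e-5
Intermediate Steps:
n(I) = 2*I*(3 + I) (n(I) = (3 + I)*(2*I) = 2*I*(3 + I))
G(W) = -8*W*(3 + W)
x(B) = B²
1/(x(G(L(3, -3))) - 69484) = 1/((-8*(-3)*(3 - 3))² - 69484) = 1/((-8*(-3)*0)² - 69484) = 1/(0² - 69484) = 1/(0 - 69484) = 1/(-69484) = -1/69484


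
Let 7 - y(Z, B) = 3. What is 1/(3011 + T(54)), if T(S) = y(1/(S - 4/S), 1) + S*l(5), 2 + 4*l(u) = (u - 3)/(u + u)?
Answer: 10/29907 ≈ 0.00033437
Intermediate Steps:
y(Z, B) = 4 (y(Z, B) = 7 - 1*3 = 7 - 3 = 4)
l(u) = -1/2 + (-3 + u)/(8*u) (l(u) = -1/2 + ((u - 3)/(u + u))/4 = -1/2 + ((-3 + u)/((2*u)))/4 = -1/2 + ((-3 + u)*(1/(2*u)))/4 = -1/2 + ((-3 + u)/(2*u))/4 = -1/2 + (-3 + u)/(8*u))
T(S) = 4 - 9*S/20 (T(S) = 4 + S*((3/8)*(-1 - 1*5)/5) = 4 + S*((3/8)*(1/5)*(-1 - 5)) = 4 + S*((3/8)*(1/5)*(-6)) = 4 + S*(-9/20) = 4 - 9*S/20)
1/(3011 + T(54)) = 1/(3011 + (4 - 9/20*54)) = 1/(3011 + (4 - 243/10)) = 1/(3011 - 203/10) = 1/(29907/10) = 10/29907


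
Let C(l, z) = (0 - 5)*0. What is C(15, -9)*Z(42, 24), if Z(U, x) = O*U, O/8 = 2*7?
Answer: 0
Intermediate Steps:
C(l, z) = 0 (C(l, z) = -5*0 = 0)
O = 112 (O = 8*(2*7) = 8*14 = 112)
Z(U, x) = 112*U
C(15, -9)*Z(42, 24) = 0*(112*42) = 0*4704 = 0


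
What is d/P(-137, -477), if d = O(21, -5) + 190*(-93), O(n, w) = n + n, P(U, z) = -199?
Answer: 17628/199 ≈ 88.583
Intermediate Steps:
O(n, w) = 2*n
d = -17628 (d = 2*21 + 190*(-93) = 42 - 17670 = -17628)
d/P(-137, -477) = -17628/(-199) = -17628*(-1/199) = 17628/199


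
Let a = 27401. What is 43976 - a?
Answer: 16575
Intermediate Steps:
43976 - a = 43976 - 1*27401 = 43976 - 27401 = 16575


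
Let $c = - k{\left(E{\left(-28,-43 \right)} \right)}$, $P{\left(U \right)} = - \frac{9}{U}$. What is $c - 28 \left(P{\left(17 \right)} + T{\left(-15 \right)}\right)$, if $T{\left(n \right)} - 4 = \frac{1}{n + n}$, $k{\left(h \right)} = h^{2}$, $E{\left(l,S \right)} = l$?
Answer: $- \frac{224462}{255} \approx -880.24$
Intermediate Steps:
$T{\left(n \right)} = 4 + \frac{1}{2 n}$ ($T{\left(n \right)} = 4 + \frac{1}{n + n} = 4 + \frac{1}{2 n}$)
$c = -784$ ($c = - \left(-28\right)^{2} = \left(-1\right) 784 = -784$)
$c - 28 \left(P{\left(17 \right)} + T{\left(-15 \right)}\right) = -784 - 28 \left(- \frac{9}{17} + \left(4 + \frac{1}{2 \left(-15\right)}\right)\right) = -784 - 28 \left(\left(-9\right) \frac{1}{17} + \left(4 + \frac{1}{2} \left(- \frac{1}{15}\right)\right)\right) = -784 - 28 \left(- \frac{9}{17} + \left(4 - \frac{1}{30}\right)\right) = -784 - 28 \left(- \frac{9}{17} + \frac{119}{30}\right) = -784 - 28 \cdot \frac{1753}{510} = -784 - \frac{24542}{255} = - \frac{224462}{255}$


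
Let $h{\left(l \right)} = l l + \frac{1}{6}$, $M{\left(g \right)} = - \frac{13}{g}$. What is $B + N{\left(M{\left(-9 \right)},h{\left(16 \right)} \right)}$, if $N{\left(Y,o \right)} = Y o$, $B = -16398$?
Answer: $- \frac{865511}{54} \approx -16028.0$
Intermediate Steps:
$h{\left(l \right)} = \frac{1}{6} + l^{2}$ ($h{\left(l \right)} = l^{2} + \frac{1}{6} = \frac{1}{6} + l^{2}$)
$B + N{\left(M{\left(-9 \right)},h{\left(16 \right)} \right)} = -16398 + - \frac{13}{-9} \left(\frac{1}{6} + 16^{2}\right) = -16398 + \left(-13\right) \left(- \frac{1}{9}\right) \left(\frac{1}{6} + 256\right) = -16398 + \frac{13}{9} \cdot \frac{1537}{6} = -16398 + \frac{19981}{54} = - \frac{865511}{54}$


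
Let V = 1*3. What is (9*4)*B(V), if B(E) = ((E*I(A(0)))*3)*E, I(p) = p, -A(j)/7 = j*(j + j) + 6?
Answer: -40824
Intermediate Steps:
A(j) = -42 - 14*j² (A(j) = -7*(j*(j + j) + 6) = -7*(j*(2*j) + 6) = -7*(2*j² + 6) = -7*(6 + 2*j²) = -42 - 14*j²)
V = 3
B(E) = -126*E² (B(E) = ((E*(-42 - 14*0²))*3)*E = ((E*(-42 - 14*0))*3)*E = ((E*(-42 + 0))*3)*E = ((E*(-42))*3)*E = (-42*E*3)*E = (-126*E)*E = -126*E²)
(9*4)*B(V) = (9*4)*(-126*3²) = 36*(-126*9) = 36*(-1134) = -40824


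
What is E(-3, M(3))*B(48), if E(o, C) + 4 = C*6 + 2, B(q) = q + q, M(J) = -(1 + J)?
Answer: -2496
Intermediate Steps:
M(J) = -1 - J
B(q) = 2*q
E(o, C) = -2 + 6*C (E(o, C) = -4 + (C*6 + 2) = -4 + (6*C + 2) = -4 + (2 + 6*C) = -2 + 6*C)
E(-3, M(3))*B(48) = (-2 + 6*(-1 - 1*3))*(2*48) = (-2 + 6*(-1 - 3))*96 = (-2 + 6*(-4))*96 = (-2 - 24)*96 = -26*96 = -2496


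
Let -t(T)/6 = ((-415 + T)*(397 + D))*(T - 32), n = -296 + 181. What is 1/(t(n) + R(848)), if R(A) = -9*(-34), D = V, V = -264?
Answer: -1/62171874 ≈ -1.6084e-8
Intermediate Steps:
D = -264
n = -115
t(T) = -6*(-55195 + 133*T)*(-32 + T) (t(T) = -6*(-415 + T)*(397 - 264)*(T - 32) = -6*(-415 + T)*133*(-32 + T) = -6*(-55195 + 133*T)*(-32 + T))
R(A) = 306
1/(t(n) + R(848)) = 1/((-10597440 - 798*(-115)² + 356706*(-115)) + 306) = 1/((-10597440 - 798*13225 - 41021190) + 306) = 1/((-10597440 - 10553550 - 41021190) + 306) = 1/(-62172180 + 306) = 1/(-62171874) = -1/62171874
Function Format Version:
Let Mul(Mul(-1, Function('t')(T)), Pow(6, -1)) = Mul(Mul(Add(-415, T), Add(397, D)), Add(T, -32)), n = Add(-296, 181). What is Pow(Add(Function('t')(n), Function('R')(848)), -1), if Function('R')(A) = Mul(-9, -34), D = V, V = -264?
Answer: Rational(-1, 62171874) ≈ -1.6084e-8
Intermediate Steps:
D = -264
n = -115
Function('t')(T) = Mul(-6, Add(-55195, Mul(133, T)), Add(-32, T)) (Function('t')(T) = Mul(-6, Mul(Mul(Add(-415, T), Add(397, -264)), Add(T, -32))) = Mul(-6, Mul(Mul(Add(-415, T), 133), Add(-32, T))) = Mul(-6, Mul(Add(-55195, Mul(133, T)), Add(-32, T))) = Mul(-6, Add(-55195, Mul(133, T)), Add(-32, T)))
Function('R')(A) = 306
Pow(Add(Function('t')(n), Function('R')(848)), -1) = Pow(Add(Add(-10597440, Mul(-798, Pow(-115, 2)), Mul(356706, -115)), 306), -1) = Pow(Add(Add(-10597440, Mul(-798, 13225), -41021190), 306), -1) = Pow(Add(Add(-10597440, -10553550, -41021190), 306), -1) = Pow(Add(-62172180, 306), -1) = Pow(-62171874, -1) = Rational(-1, 62171874)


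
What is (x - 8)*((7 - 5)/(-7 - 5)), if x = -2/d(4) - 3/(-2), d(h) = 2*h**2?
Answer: 35/32 ≈ 1.0938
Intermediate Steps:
x = 23/16 (x = -2/(2*4**2) - 3/(-2) = -2/(2*16) - 3*(-1/2) = -2/32 + 3/2 = -2*1/32 + 3/2 = -1/16 + 3/2 = 23/16 ≈ 1.4375)
(x - 8)*((7 - 5)/(-7 - 5)) = (23/16 - 8)*((7 - 5)/(-7 - 5)) = -105/(8*(-12)) = -105*(-1)/(8*12) = -105/16*(-1/6) = 35/32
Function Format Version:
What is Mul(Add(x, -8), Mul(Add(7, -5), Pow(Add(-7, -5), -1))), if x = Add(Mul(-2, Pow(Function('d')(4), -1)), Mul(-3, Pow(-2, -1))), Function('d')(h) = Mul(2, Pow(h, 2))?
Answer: Rational(35, 32) ≈ 1.0938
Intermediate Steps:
x = Rational(23, 16) (x = Add(Mul(-2, Pow(Mul(2, Pow(4, 2)), -1)), Mul(-3, Pow(-2, -1))) = Add(Mul(-2, Pow(Mul(2, 16), -1)), Mul(-3, Rational(-1, 2))) = Add(Mul(-2, Pow(32, -1)), Rational(3, 2)) = Add(Mul(-2, Rational(1, 32)), Rational(3, 2)) = Add(Rational(-1, 16), Rational(3, 2)) = Rational(23, 16) ≈ 1.4375)
Mul(Add(x, -8), Mul(Add(7, -5), Pow(Add(-7, -5), -1))) = Mul(Add(Rational(23, 16), -8), Mul(Add(7, -5), Pow(Add(-7, -5), -1))) = Mul(Rational(-105, 16), Mul(2, Pow(-12, -1))) = Mul(Rational(-105, 16), Mul(2, Rational(-1, 12))) = Mul(Rational(-105, 16), Rational(-1, 6)) = Rational(35, 32)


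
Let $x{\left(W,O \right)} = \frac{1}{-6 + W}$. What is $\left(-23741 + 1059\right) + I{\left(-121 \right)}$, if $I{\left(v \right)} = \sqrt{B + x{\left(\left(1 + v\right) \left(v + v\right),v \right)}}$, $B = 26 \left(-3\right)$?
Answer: $-22682 + \frac{i \sqrt{7305764126}}{9678} \approx -22682.0 + 8.8318 i$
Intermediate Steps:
$B = -78$
$I{\left(v \right)} = \sqrt{-78 + \frac{1}{-6 + 2 v \left(1 + v\right)}}$ ($I{\left(v \right)} = \sqrt{-78 + \frac{1}{-6 + \left(1 + v\right) \left(v + v\right)}} = \sqrt{-78 + \frac{1}{-6 + \left(1 + v\right) 2 v}} = \sqrt{-78 + \frac{1}{-6 + 2 v \left(1 + v\right)}}$)
$\left(-23741 + 1059\right) + I{\left(-121 \right)} = \left(-23741 + 1059\right) + \sqrt{-78 + \frac{1}{-6 + 2 \left(-121\right) \left(1 - 121\right)}} = -22682 + \sqrt{-78 + \frac{1}{-6 + 2 \left(-121\right) \left(-120\right)}} = -22682 + \sqrt{-78 + \frac{1}{-6 + 29040}} = -22682 + \sqrt{-78 + \frac{1}{29034}} = -22682 + \sqrt{- \frac{2264651}{29034}} = -22682 + \frac{i \sqrt{7305764126}}{9678}$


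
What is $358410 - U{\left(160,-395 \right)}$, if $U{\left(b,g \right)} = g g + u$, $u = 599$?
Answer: $201786$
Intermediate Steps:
$U{\left(b,g \right)} = 599 + g^{2}$ ($U{\left(b,g \right)} = g g + 599 = g^{2} + 599 = 599 + g^{2}$)
$358410 - U{\left(160,-395 \right)} = 358410 - \left(599 + \left(-395\right)^{2}\right) = 358410 - \left(599 + 156025\right) = 358410 - 156624 = 201786$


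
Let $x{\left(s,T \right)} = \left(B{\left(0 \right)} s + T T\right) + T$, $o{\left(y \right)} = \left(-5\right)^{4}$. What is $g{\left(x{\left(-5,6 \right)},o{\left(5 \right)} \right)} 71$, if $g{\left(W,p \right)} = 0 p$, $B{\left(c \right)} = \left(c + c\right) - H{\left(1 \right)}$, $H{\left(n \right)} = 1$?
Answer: $0$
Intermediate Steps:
$o{\left(y \right)} = 625$
$B{\left(c \right)} = -1 + 2 c$ ($B{\left(c \right)} = \left(c + c\right) - 1 = 2 c - 1 = -1 + 2 c$)
$x{\left(s,T \right)} = T + T^{2} - s$ ($x{\left(s,T \right)} = \left(\left(-1 + 2 \cdot 0\right) s + T T\right) + T = \left(\left(-1 + 0\right) s + T^{2}\right) + T = \left(- s + T^{2}\right) + T = \left(T^{2} - s\right) + T = T + T^{2} - s$)
$g{\left(W,p \right)} = 0$
$g{\left(x{\left(-5,6 \right)},o{\left(5 \right)} \right)} 71 = 0 \cdot 71 = 0$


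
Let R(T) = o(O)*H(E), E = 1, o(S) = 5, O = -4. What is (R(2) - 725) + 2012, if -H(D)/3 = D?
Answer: 1272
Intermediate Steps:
H(D) = -3*D
R(T) = -15 (R(T) = 5*(-3*1) = 5*(-3) = -15)
(R(2) - 725) + 2012 = (-15 - 725) + 2012 = -740 + 2012 = 1272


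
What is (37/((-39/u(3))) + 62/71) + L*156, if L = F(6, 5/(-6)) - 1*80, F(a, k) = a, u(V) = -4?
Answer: -31952410/2769 ≈ -11539.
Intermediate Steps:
L = -74 (L = 6 - 1*80 = 6 - 80 = -74)
(37/((-39/u(3))) + 62/71) + L*156 = (37/((-39/(-4))) + 62/71) - 74*156 = (37/((-39*(-¼))) + 62*(1/71)) - 11544 = (37/(39/4) + 62/71) - 11544 = (37*(4/39) + 62/71) - 11544 = (148/39 + 62/71) - 11544 = 12926/2769 - 11544 = -31952410/2769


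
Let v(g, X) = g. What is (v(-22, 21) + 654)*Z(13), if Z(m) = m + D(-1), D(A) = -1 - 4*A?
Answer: 10112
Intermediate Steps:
Z(m) = 3 + m (Z(m) = m + (-1 - 4*(-1)) = m + (-1 + 4) = m + 3 = 3 + m)
(v(-22, 21) + 654)*Z(13) = (-22 + 654)*(3 + 13) = 632*16 = 10112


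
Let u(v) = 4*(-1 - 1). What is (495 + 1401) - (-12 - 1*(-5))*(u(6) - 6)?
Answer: 1798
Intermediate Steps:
u(v) = -8 (u(v) = 4*(-2) = -8)
(495 + 1401) - (-12 - 1*(-5))*(u(6) - 6) = (495 + 1401) - (-12 - 1*(-5))*(-8 - 6) = 1896 - (-12 + 5)*(-14) = 1896 - (-7)*(-14) = 1896 - 1*98 = 1896 - 98 = 1798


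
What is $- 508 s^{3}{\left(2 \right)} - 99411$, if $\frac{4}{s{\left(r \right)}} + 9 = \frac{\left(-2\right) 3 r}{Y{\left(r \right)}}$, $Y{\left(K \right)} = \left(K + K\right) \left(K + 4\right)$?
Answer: $- \frac{681599953}{6859} \approx -99373.0$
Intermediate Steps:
$Y{\left(K \right)} = 2 K \left(4 + K\right)$
$s{\left(r \right)} = \frac{4}{-9 - \frac{3}{4 + r}}$ ($s{\left(r \right)} = \frac{4}{-9 + \frac{\left(-2\right) 3 r}{2 r \left(4 + r\right)}} = \frac{4}{-9 + - 6 r \frac{1}{2 r \left(4 + r\right)}} = \frac{4}{-9 - \frac{3}{4 + r}}$)
$- 508 s^{3}{\left(2 \right)} - 99411 = - 508 \left(- \frac{16 + 4 \cdot 2}{39 + 9 \cdot 2}\right)^{3} - 99411 = - 508 \left(- \frac{16 + 8}{39 + 18}\right)^{3} - 99411 = - 508 \left(\left(-1\right) \frac{1}{57} \cdot 24\right)^{3} - 99411 = - 508 \left(- \frac{8}{19}\right)^{3} - 99411 = \left(-508\right) \left(- \frac{512}{6859}\right) - 99411 = \frac{260096}{6859} - 99411 = - \frac{681599953}{6859}$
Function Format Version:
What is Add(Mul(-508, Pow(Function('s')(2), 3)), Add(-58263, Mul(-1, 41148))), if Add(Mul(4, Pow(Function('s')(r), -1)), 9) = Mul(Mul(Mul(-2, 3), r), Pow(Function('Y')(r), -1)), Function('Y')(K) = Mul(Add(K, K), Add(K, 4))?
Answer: Rational(-681599953, 6859) ≈ -99373.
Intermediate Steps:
Function('Y')(K) = Mul(2, K, Add(4, K)) (Function('Y')(K) = Mul(Mul(2, K), Add(4, K)) = Mul(2, K, Add(4, K)))
Function('s')(r) = Mul(4, Pow(Add(-9, Mul(-3, Pow(Add(4, r), -1))), -1)) (Function('s')(r) = Mul(4, Pow(Add(-9, Mul(Mul(Mul(-2, 3), r), Pow(Mul(2, r, Add(4, r)), -1))), -1)) = Mul(4, Pow(Add(-9, Mul(Mul(-6, r), Mul(Rational(1, 2), Pow(r, -1), Pow(Add(4, r), -1)))), -1)) = Mul(4, Pow(Add(-9, Mul(-3, Pow(Add(4, r), -1))), -1)))
Add(Mul(-508, Pow(Function('s')(2), 3)), Add(-58263, Mul(-1, 41148))) = Add(Mul(-508, Pow(Mul(-1, Pow(Add(39, Mul(9, 2)), -1), Add(16, Mul(4, 2))), 3)), Add(-58263, Mul(-1, 41148))) = Add(Mul(-508, Pow(Mul(-1, Pow(Add(39, 18), -1), Add(16, 8)), 3)), Add(-58263, -41148)) = Add(Mul(-508, Pow(Mul(-1, Pow(57, -1), 24), 3)), -99411) = Add(Mul(-508, Pow(Mul(-1, Rational(1, 57), 24), 3)), -99411) = Add(Mul(-508, Pow(Rational(-8, 19), 3)), -99411) = Add(Mul(-508, Rational(-512, 6859)), -99411) = Add(Rational(260096, 6859), -99411) = Rational(-681599953, 6859)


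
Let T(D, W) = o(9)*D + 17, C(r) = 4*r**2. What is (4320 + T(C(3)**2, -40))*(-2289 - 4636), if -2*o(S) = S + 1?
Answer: 14840275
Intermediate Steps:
o(S) = -1/2 - S/2 (o(S) = -(S + 1)/2 = -(1 + S)/2 = -1/2 - S/2)
T(D, W) = 17 - 5*D (T(D, W) = (-1/2 - 1/2*9)*D + 17 = (-1/2 - 9/2)*D + 17 = -5*D + 17 = 17 - 5*D)
(4320 + T(C(3)**2, -40))*(-2289 - 4636) = (4320 + (17 - 5*(4*3**2)**2))*(-2289 - 4636) = (4320 + (17 - 5*(4*9)**2))*(-6925) = (4320 + (17 - 5*36**2))*(-6925) = (4320 + (17 - 5*1296))*(-6925) = (4320 + (17 - 6480))*(-6925) = (4320 - 6463)*(-6925) = -2143*(-6925) = 14840275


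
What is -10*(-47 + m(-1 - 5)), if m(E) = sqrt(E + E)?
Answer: 470 - 20*I*sqrt(3) ≈ 470.0 - 34.641*I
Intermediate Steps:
m(E) = sqrt(2)*sqrt(E) (m(E) = sqrt(2*E) = sqrt(2)*sqrt(E))
-10*(-47 + m(-1 - 5)) = -10*(-47 + sqrt(2)*sqrt(-1 - 5)) = -10*(-47 + sqrt(2)*sqrt(-6)) = -10*(-47 + sqrt(2)*(I*sqrt(6))) = -10*(-47 + 2*I*sqrt(3)) = 470 - 20*I*sqrt(3)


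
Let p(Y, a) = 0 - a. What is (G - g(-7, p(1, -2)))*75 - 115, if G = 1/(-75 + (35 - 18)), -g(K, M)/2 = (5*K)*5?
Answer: -1529245/58 ≈ -26366.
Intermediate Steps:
p(Y, a) = -a
g(K, M) = -50*K (g(K, M) = -2*5*K*5 = -50*K)
G = -1/58 (G = 1/(-75 + 17) = 1/(-58) = -1/58 ≈ -0.017241)
(G - g(-7, p(1, -2)))*75 - 115 = (-1/58 - (-50)*(-7))*75 - 115 = (-1/58 - 1*350)*75 - 115 = (-1/58 - 350)*75 - 115 = -20301/58*75 - 115 = -1522575/58 - 115 = -1529245/58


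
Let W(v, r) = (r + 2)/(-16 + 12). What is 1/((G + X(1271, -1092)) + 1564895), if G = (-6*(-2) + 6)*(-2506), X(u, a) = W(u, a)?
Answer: 2/3040119 ≈ 6.5787e-7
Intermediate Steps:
W(v, r) = -½ - r/4 (W(v, r) = (2 + r)/(-4) = (2 + r)*(-¼) = -½ - r/4)
X(u, a) = -½ - a/4
G = -45108 (G = (12 + 6)*(-2506) = 18*(-2506) = -45108)
1/((G + X(1271, -1092)) + 1564895) = 1/((-45108 + (-½ - ¼*(-1092))) + 1564895) = 1/((-45108 + (-½ + 273)) + 1564895) = 1/((-45108 + 545/2) + 1564895) = 1/(-89671/2 + 1564895) = 1/(3040119/2) = 2/3040119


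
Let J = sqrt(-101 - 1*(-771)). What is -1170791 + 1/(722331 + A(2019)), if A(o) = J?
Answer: -610874339081404450/521762072891 - sqrt(670)/521762072891 ≈ -1.1708e+6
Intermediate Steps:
J = sqrt(670) (J = sqrt(-101 + 771) = sqrt(670) ≈ 25.884)
A(o) = sqrt(670)
-1170791 + 1/(722331 + A(2019)) = -1170791 + 1/(722331 + sqrt(670))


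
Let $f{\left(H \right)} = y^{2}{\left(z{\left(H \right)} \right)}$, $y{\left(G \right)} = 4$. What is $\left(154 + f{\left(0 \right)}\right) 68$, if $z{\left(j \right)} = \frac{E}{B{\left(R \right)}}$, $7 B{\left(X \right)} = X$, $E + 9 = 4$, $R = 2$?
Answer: $11560$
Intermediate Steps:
$E = -5$ ($E = -9 + 4 = -5$)
$B{\left(X \right)} = \frac{X}{7}$
$z{\left(j \right)} = - \frac{35}{2}$ ($z{\left(j \right)} = - \frac{5}{\frac{1}{7} \cdot 2} = - \frac{5}{\frac{2}{7}} = \left(-5\right) \frac{7}{2} = - \frac{35}{2}$)
$f{\left(H \right)} = 16$ ($f{\left(H \right)} = 4^{2} = 16$)
$\left(154 + f{\left(0 \right)}\right) 68 = \left(154 + 16\right) 68 = 170 \cdot 68 = 11560$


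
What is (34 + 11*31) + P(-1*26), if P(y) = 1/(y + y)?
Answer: 19499/52 ≈ 374.98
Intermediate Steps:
P(y) = 1/(2*y)
(34 + 11*31) + P(-1*26) = (34 + 11*31) + 1/(2*((-1*26))) = (34 + 341) + (½)/(-26) = 375 + (½)*(-1/26) = 375 - 1/52 = 19499/52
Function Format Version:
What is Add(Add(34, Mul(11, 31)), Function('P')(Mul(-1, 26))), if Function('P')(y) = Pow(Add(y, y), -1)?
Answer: Rational(19499, 52) ≈ 374.98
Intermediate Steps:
Function('P')(y) = Mul(Rational(1, 2), Pow(y, -1)) (Function('P')(y) = Pow(Mul(2, y), -1) = Mul(Rational(1, 2), Pow(y, -1)))
Add(Add(34, Mul(11, 31)), Function('P')(Mul(-1, 26))) = Add(Add(34, Mul(11, 31)), Mul(Rational(1, 2), Pow(Mul(-1, 26), -1))) = Add(Add(34, 341), Mul(Rational(1, 2), Pow(-26, -1))) = Add(375, Mul(Rational(1, 2), Rational(-1, 26))) = Add(375, Rational(-1, 52)) = Rational(19499, 52)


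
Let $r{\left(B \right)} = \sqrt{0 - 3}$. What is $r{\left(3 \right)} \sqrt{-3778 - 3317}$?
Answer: $- 3 \sqrt{2365} \approx -145.89$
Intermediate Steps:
$r{\left(B \right)} = i \sqrt{3}$ ($r{\left(B \right)} = \sqrt{-3} = i \sqrt{3}$)
$r{\left(3 \right)} \sqrt{-3778 - 3317} = i \sqrt{3} \sqrt{-3778 - 3317} = i \sqrt{3} \sqrt{-7095} = i \sqrt{3} i \sqrt{7095} = - 3 \sqrt{2365}$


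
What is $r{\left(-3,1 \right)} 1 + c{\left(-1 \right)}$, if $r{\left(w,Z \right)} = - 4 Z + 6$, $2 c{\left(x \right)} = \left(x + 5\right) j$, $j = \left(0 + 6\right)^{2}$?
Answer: $74$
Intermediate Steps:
$j = 36$ ($j = 6^{2} = 36$)
$c{\left(x \right)} = 90 + 18 x$ ($c{\left(x \right)} = \frac{\left(x + 5\right) 36}{2} = \frac{\left(5 + x\right) 36}{2} = \frac{180 + 36 x}{2} = 90 + 18 x$)
$r{\left(w,Z \right)} = 6 - 4 Z$
$r{\left(-3,1 \right)} 1 + c{\left(-1 \right)} = \left(6 - 4\right) 1 + \left(90 + 18 \left(-1\right)\right) = \left(6 - 4\right) 1 + \left(90 - 18\right) = 2 \cdot 1 + 72 = 2 + 72 = 74$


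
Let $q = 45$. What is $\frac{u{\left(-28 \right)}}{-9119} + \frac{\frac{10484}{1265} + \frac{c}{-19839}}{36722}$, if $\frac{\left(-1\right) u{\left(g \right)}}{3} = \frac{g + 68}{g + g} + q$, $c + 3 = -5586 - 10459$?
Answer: $\frac{332944650476}{22470474467595} \approx 0.014817$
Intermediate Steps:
$c = -16048$ ($c = -3 - 16045 = -16048$)
$u{\left(g \right)} = -135 - \frac{3 \left(68 + g\right)}{2 g}$ ($u{\left(g \right)} = - 3 \left(\frac{g + 68}{g + g} + 45\right) = - 3 \left(\frac{68 + g}{2 g} + 45\right) = - 3 \left(45 + \frac{68 + g}{2 g}\right) = -135 - \frac{3 \left(68 + g\right)}{2 g}$)
$\frac{u{\left(-28 \right)}}{-9119} + \frac{\frac{10484}{1265} + \frac{c}{-19839}}{36722} = \frac{- \frac{273}{2} - \frac{102}{-28}}{-9119} + \frac{\frac{10484}{1265} - \frac{16048}{-19839}}{36722} = \left(- \frac{273}{2} - - \frac{51}{14}\right) \left(- \frac{1}{9119}\right) + \left(10484 \cdot \frac{1}{1265} - - \frac{944}{1167}\right) \frac{1}{36722} = \left(- \frac{273}{2} + \frac{51}{14}\right) \left(- \frac{1}{9119}\right) + \left(\frac{10484}{1265} + \frac{944}{1167}\right) \frac{1}{36722} = \left(- \frac{930}{7}\right) \left(- \frac{1}{9119}\right) + \frac{13428988}{1476255} \cdot \frac{1}{36722} = \frac{930}{63833} + \frac{6714494}{27105518055} = \frac{332944650476}{22470474467595}$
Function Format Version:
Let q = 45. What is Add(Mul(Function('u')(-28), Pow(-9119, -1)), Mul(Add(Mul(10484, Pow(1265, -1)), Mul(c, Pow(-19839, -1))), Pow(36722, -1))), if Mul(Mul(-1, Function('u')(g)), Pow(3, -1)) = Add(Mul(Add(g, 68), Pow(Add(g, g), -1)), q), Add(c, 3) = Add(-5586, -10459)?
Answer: Rational(332944650476, 22470474467595) ≈ 0.014817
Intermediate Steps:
c = -16048 (c = Add(-3, Add(-5586, -10459)) = Add(-3, -16045) = -16048)
Function('u')(g) = Add(-135, Mul(Rational(-3, 2), Pow(g, -1), Add(68, g))) (Function('u')(g) = Mul(-3, Add(Mul(Add(g, 68), Pow(Add(g, g), -1)), 45)) = Mul(-3, Add(Mul(Add(68, g), Pow(Mul(2, g), -1)), 45)) = Mul(-3, Add(Mul(Add(68, g), Mul(Rational(1, 2), Pow(g, -1))), 45)) = Mul(-3, Add(Mul(Rational(1, 2), Pow(g, -1), Add(68, g)), 45)) = Mul(-3, Add(45, Mul(Rational(1, 2), Pow(g, -1), Add(68, g)))) = Add(-135, Mul(Rational(-3, 2), Pow(g, -1), Add(68, g))))
Add(Mul(Function('u')(-28), Pow(-9119, -1)), Mul(Add(Mul(10484, Pow(1265, -1)), Mul(c, Pow(-19839, -1))), Pow(36722, -1))) = Add(Mul(Add(Rational(-273, 2), Mul(-102, Pow(-28, -1))), Pow(-9119, -1)), Mul(Add(Mul(10484, Pow(1265, -1)), Mul(-16048, Pow(-19839, -1))), Pow(36722, -1))) = Add(Mul(Add(Rational(-273, 2), Mul(-102, Rational(-1, 28))), Rational(-1, 9119)), Mul(Add(Mul(10484, Rational(1, 1265)), Mul(-16048, Rational(-1, 19839))), Rational(1, 36722))) = Add(Mul(Add(Rational(-273, 2), Rational(51, 14)), Rational(-1, 9119)), Mul(Add(Rational(10484, 1265), Rational(944, 1167)), Rational(1, 36722))) = Add(Mul(Rational(-930, 7), Rational(-1, 9119)), Mul(Rational(13428988, 1476255), Rational(1, 36722))) = Add(Rational(930, 63833), Rational(6714494, 27105518055)) = Rational(332944650476, 22470474467595)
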